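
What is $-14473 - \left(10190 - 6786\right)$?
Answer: $-17877$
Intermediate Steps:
$-14473 - \left(10190 - 6786\right) = -14473 - 3404 = -17877$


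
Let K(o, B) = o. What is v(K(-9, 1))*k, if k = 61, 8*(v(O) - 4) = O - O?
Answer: 244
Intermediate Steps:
v(O) = 4 (v(O) = 4 + (O - O)/8 = 4 + (⅛)*0 = 4 + 0 = 4)
v(K(-9, 1))*k = 4*61 = 244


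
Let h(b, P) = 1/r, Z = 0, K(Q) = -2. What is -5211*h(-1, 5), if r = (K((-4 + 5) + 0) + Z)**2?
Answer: -5211/4 ≈ -1302.8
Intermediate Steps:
r = 4 (r = (-2 + 0)**2 = (-2)**2 = 4)
h(b, P) = 1/4
-5211*h(-1, 5) = -5211*1/4 = -5211/4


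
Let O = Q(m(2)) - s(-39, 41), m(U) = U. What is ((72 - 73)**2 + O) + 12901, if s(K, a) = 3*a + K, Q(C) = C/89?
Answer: 1140804/89 ≈ 12818.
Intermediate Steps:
Q(C) = C/89 (Q(C) = C*(1/89) = C/89)
s(K, a) = K + 3*a
O = -7474/89 (O = (1/89)*2 - (-39 + 3*41) = 2/89 - (-39 + 123) = 2/89 - 1*84 = 2/89 - 84 = -7474/89 ≈ -83.978)
((72 - 73)**2 + O) + 12901 = ((72 - 73)**2 - 7474/89) + 12901 = ((-1)**2 - 7474/89) + 12901 = (1 - 7474/89) + 12901 = -7385/89 + 12901 = 1140804/89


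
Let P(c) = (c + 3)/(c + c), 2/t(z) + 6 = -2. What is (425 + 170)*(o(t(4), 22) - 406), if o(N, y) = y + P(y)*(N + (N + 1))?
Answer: -20091365/88 ≈ -2.2831e+5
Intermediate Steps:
t(z) = -1/4 (t(z) = 2/(-6 - 2) = 2/(-8) = 2*(-1/8) = -1/4)
P(c) = (3 + c)/(2*c) (P(c) = (3 + c)/((2*c)) = (3 + c)*(1/(2*c)) = (3 + c)/(2*c))
o(N, y) = y + (1 + 2*N)*(3 + y)/(2*y) (o(N, y) = y + ((3 + y)/(2*y))*(N + (N + 1)) = y + ((3 + y)/(2*y))*(N + (1 + N)) = y + ((3 + y)/(2*y))*(1 + 2*N) = y + (1 + 2*N)*(3 + y)/(2*y))
(425 + 170)*(o(t(4), 22) - 406) = (425 + 170)*((3/2 + 22**2 + (1/2)*22 - (3 + 22)/4)/22 - 406) = 595*((3/2 + 484 + 11 - 1/4*25)/22 - 406) = 595*((3/2 + 484 + 11 - 25/4)/22 - 406) = 595*((1/22)*(1961/4) - 406) = 595*(1961/88 - 406) = 595*(-33767/88) = -20091365/88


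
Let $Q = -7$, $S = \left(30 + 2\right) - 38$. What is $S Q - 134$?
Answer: $-92$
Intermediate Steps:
$S = -6$ ($S = 32 - 38 = -6$)
$S Q - 134 = \left(-6\right) \left(-7\right) - 134 = 42 - 134 = -92$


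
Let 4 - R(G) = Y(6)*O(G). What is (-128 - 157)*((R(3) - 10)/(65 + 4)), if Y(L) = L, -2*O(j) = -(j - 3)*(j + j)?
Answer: 570/23 ≈ 24.783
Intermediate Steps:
O(j) = j*(-3 + j) (O(j) = -(-1)*(j - 3)*(j + j)/2 = -(-1)*(-3 + j)*(2*j)/2 = -(-1)*2*j*(-3 + j)/2 = -(-1)*j*(-3 + j) = j*(-3 + j))
R(G) = 4 - 6*G*(-3 + G)
(-128 - 157)*((R(3) - 10)/(65 + 4)) = (-128 - 157)*(((4 - 6*3*(-3 + 3)) - 10)/(65 + 4)) = -285*((4 - 6*3*0) - 10)/69 = -285*((4 + 0) - 10)/69 = -285*(4 - 10)/69 = -(-1710)/69 = -285*(-2/23) = 570/23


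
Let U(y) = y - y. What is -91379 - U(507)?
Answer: -91379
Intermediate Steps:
U(y) = 0
-91379 - U(507) = -91379 - 1*0 = -91379 + 0 = -91379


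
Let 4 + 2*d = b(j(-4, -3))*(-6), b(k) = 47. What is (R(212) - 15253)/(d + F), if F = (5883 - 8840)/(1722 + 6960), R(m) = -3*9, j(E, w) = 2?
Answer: 132660960/1244483 ≈ 106.60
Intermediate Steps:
d = -143 (d = -2 + (47*(-6))/2 = -2 + (½)*(-282) = -2 - 141 = -143)
R(m) = -27
F = -2957/8682 ≈ -0.34059
(R(212) - 15253)/(d + F) = (-27 - 15253)/(-143 - 2957/8682) = -15280/(-1244483/8682) = -15280*(-8682/1244483) = 132660960/1244483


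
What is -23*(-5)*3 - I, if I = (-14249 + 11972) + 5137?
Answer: -2515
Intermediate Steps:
I = 2860 (I = -2277 + 5137 = 2860)
-23*(-5)*3 - I = -23*(-5)*3 - 1*2860 = 115*3 - 2860 = 345 - 2860 = -2515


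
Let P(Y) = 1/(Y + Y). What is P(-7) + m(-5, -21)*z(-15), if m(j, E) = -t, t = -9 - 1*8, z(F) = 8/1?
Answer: 1903/14 ≈ 135.93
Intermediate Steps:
z(F) = 8 (z(F) = 8*1 = 8)
t = -17 (t = -9 - 8 = -17)
P(Y) = 1/(2*Y)
m(j, E) = 17 (m(j, E) = -1*(-17) = 17)
P(-7) + m(-5, -21)*z(-15) = (½)/(-7) + 17*8 = (½)*(-⅐) + 136 = -1/14 + 136 = 1903/14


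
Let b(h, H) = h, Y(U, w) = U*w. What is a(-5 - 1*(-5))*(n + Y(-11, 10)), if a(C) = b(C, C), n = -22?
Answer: 0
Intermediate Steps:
a(C) = C
a(-5 - 1*(-5))*(n + Y(-11, 10)) = (-5 - 1*(-5))*(-22 - 11*10) = (-5 + 5)*(-22 - 110) = 0*(-132) = 0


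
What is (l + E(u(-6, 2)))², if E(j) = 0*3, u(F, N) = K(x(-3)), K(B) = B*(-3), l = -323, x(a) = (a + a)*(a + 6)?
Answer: 104329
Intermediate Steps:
x(a) = 2*a*(6 + a) (x(a) = (2*a)*(6 + a) = 2*a*(6 + a))
K(B) = -3*B
u(F, N) = 54 (u(F, N) = -6*(-3)*(6 - 3) = -6*(-3)*3 = -3*(-18) = 54)
E(j) = 0
(l + E(u(-6, 2)))² = (-323 + 0)² = (-323)² = 104329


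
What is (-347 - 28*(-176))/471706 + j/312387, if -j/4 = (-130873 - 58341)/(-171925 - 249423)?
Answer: 150652717669355/15521914908398814 ≈ 0.0097058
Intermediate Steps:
j = -189214/105337 (j = -4*(-130873 - 58341)/(-171925 - 249423) = -(-756856)/(-421348) = -(-756856)*(-1)/421348 = -4*94607/210674 = -189214/105337 ≈ -1.7963)
(-347 - 28*(-176))/471706 + j/312387 = (-347 - 28*(-176))/471706 - 189214/105337/312387 = (-347 + 4928)*(1/471706) - 189214/105337*1/312387 = 4581*(1/471706) - 189214/32905909419 = 4581/471706 - 189214/32905909419 = 150652717669355/15521914908398814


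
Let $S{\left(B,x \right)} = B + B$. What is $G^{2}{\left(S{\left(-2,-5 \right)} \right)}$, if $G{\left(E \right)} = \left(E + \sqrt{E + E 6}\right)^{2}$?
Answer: $-1648 + 384 i \sqrt{7} \approx -1648.0 + 1016.0 i$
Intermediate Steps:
$S{\left(B,x \right)} = 2 B$
$G{\left(E \right)} = \left(E + \sqrt{7} \sqrt{E}\right)^{2}$ ($G{\left(E \right)} = \left(E + \sqrt{E + 6 E}\right)^{2} = \left(E + \sqrt{7 E}\right)^{2} = \left(E + \sqrt{7} \sqrt{E}\right)^{2}$)
$G^{2}{\left(S{\left(-2,-5 \right)} \right)} = \left(\left(2 \left(-2\right) + \sqrt{7} \sqrt{2 \left(-2\right)}\right)^{2}\right)^{2} = \left(\left(-4 + \sqrt{7} \sqrt{-4}\right)^{2}\right)^{2} = \left(\left(-4 + \sqrt{7} \cdot 2 i\right)^{2}\right)^{2} = \left(\left(-4 + 2 i \sqrt{7}\right)^{2}\right)^{2} = \left(-4 + 2 i \sqrt{7}\right)^{4}$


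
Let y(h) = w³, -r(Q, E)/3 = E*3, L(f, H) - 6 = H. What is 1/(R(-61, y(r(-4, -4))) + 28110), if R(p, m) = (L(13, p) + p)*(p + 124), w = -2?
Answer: 1/20802 ≈ 4.8072e-5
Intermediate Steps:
L(f, H) = 6 + H
r(Q, E) = -9*E (r(Q, E) = -3*E*3 = -9*E)
y(h) = -8 (y(h) = (-2)³ = -8)
R(p, m) = (6 + 2*p)*(124 + p) (R(p, m) = ((6 + p) + p)*(p + 124) = (6 + 2*p)*(124 + p))
1/(R(-61, y(r(-4, -4))) + 28110) = 1/((744 + 2*(-61)² + 254*(-61)) + 28110) = 1/((744 + 2*3721 - 15494) + 28110) = 1/((744 + 7442 - 15494) + 28110) = 1/(-7308 + 28110) = 1/20802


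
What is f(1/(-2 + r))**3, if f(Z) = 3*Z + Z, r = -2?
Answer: -1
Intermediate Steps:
f(Z) = 4*Z
f(1/(-2 + r))**3 = (4/(-2 - 2))**3 = (4/(-4))**3 = (4*(-1/4))**3 = (-1)**3 = -1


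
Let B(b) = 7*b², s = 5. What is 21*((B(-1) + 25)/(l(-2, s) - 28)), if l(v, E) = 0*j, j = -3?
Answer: -24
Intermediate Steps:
l(v, E) = 0 (l(v, E) = 0*(-3) = 0)
21*((B(-1) + 25)/(l(-2, s) - 28)) = 21*((7*(-1)² + 25)/(0 - 28)) = 21*((7*1 + 25)/(-28)) = 21*((7 + 25)*(-1/28)) = 21*(32*(-1/28)) = 21*(-8/7) = -24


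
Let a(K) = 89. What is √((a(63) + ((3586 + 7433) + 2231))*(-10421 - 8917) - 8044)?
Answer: I*√257957626 ≈ 16061.0*I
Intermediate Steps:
√((a(63) + ((3586 + 7433) + 2231))*(-10421 - 8917) - 8044) = √((89 + ((3586 + 7433) + 2231))*(-10421 - 8917) - 8044) = √((89 + (11019 + 2231))*(-19338) - 8044) = √((89 + 13250)*(-19338) - 8044) = √(13339*(-19338) - 8044) = √(-257949582 - 8044) = √(-257957626) = I*√257957626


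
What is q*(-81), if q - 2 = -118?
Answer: 9396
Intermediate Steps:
q = -116 (q = 2 - 118 = -116)
q*(-81) = -116*(-81) = 9396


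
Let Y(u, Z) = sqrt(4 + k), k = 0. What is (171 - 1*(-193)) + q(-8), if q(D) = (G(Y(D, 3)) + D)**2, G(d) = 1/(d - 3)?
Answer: 445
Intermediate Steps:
Y(u, Z) = 2 (Y(u, Z) = sqrt(4 + 0) = sqrt(4) = 2)
G(d) = 1/(-3 + d)
q(D) = (-1 + D)**2 (q(D) = (1/(-3 + 2) + D)**2 = (1/(-1) + D)**2 = (-1 + D)**2)
(171 - 1*(-193)) + q(-8) = (171 - 1*(-193)) + (-1 - 8)**2 = (171 + 193) + (-9)**2 = 364 + 81 = 445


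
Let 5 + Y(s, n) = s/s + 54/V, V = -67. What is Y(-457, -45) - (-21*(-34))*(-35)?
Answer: 1674008/67 ≈ 24985.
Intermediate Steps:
Y(s, n) = -322/67 (Y(s, n) = -5 + (s/s + 54/(-67)) = -5 + (1 + 54*(-1/67)) = -5 + (1 - 54/67) = -5 + 13/67 = -322/67)
Y(-457, -45) - (-21*(-34))*(-35) = -322/67 - (-21*(-34))*(-35) = -322/67 - 714*(-35) = -322/67 - 1*(-24990) = -322/67 + 24990 = 1674008/67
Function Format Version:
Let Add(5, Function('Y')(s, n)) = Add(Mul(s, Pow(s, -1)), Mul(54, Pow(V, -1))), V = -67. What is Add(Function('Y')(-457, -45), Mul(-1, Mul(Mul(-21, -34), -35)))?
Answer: Rational(1674008, 67) ≈ 24985.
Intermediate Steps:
Function('Y')(s, n) = Rational(-322, 67) (Function('Y')(s, n) = Add(-5, Add(Mul(s, Pow(s, -1)), Mul(54, Pow(-67, -1)))) = Add(-5, Add(1, Mul(54, Rational(-1, 67)))) = Add(-5, Add(1, Rational(-54, 67))) = Add(-5, Rational(13, 67)) = Rational(-322, 67))
Add(Function('Y')(-457, -45), Mul(-1, Mul(Mul(-21, -34), -35))) = Add(Rational(-322, 67), Mul(-1, Mul(Mul(-21, -34), -35))) = Add(Rational(-322, 67), Mul(-1, Mul(714, -35))) = Add(Rational(-322, 67), Mul(-1, -24990)) = Add(Rational(-322, 67), 24990) = Rational(1674008, 67)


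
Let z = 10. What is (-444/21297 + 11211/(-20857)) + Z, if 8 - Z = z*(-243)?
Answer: 360896975509/148063843 ≈ 2437.4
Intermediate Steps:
Z = 2438 (Z = 8 - 10*(-243) = 8 - 1*(-2430) = 8 + 2430 = 2438)
(-444/21297 + 11211/(-20857)) + Z = (-444/21297 + 11211/(-20857)) + 2438 = (-444*1/21297 + 11211*(-1/20857)) + 2438 = (-148/7099 - 11211/20857) + 2438 = -82673725/148063843 + 2438 = 360896975509/148063843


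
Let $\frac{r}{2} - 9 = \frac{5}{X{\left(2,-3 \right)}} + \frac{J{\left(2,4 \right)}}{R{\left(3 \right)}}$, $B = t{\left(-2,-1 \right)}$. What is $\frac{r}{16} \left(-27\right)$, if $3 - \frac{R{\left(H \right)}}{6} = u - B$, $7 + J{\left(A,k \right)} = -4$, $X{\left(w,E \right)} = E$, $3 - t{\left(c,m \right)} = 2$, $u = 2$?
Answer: $- \frac{693}{32} \approx -21.656$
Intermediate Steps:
$t{\left(c,m \right)} = 1$ ($t{\left(c,m \right)} = 3 - 2 = 1$)
$J{\left(A,k \right)} = -11$ ($J{\left(A,k \right)} = -7 - 4 = -11$)
$B = 1$
$R{\left(H \right)} = 12$ ($R{\left(H \right)} = 18 - 6 \left(2 - 1\right) = 18 - 6 = 12$)
$r = \frac{77}{6}$ ($r = 18 + 2 \left(\frac{5}{-3} - \frac{11}{12}\right) = 18 + 2 \left(5 \left(- \frac{1}{3}\right) - \frac{11}{12}\right) = 18 + 2 \left(- \frac{5}{3} - \frac{11}{12}\right) = 18 + 2 \left(- \frac{31}{12}\right) = 18 - \frac{31}{6} = \frac{77}{6} \approx 12.833$)
$\frac{r}{16} \left(-27\right) = \frac{77}{6 \cdot 16} \left(-27\right) = \frac{77}{6} \cdot \frac{1}{16} \left(-27\right) = \frac{77}{96} \left(-27\right) = - \frac{693}{32}$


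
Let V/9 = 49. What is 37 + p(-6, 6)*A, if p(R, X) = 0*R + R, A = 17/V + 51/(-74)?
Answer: 222476/5439 ≈ 40.904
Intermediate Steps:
V = 441 (V = 9*49 = 441)
A = -21233/32634 (A = 17/441 + 51/(-74) = 17*(1/441) + 51*(-1/74) = 17/441 - 51/74 = -21233/32634 ≈ -0.65064)
p(R, X) = R (p(R, X) = 0 + R = R)
37 + p(-6, 6)*A = 37 - 6*(-21233/32634) = 37 + 21233/5439 = 222476/5439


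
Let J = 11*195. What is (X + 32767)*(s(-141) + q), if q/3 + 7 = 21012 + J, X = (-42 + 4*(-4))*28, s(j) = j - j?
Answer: 2162881350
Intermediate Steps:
s(j) = 0
X = -1624 (X = (-42 - 16)*28 = -58*28 = -1624)
J = 2145
q = 69450 (q = -21 + 3*(21012 + 2145) = -21 + 3*23157 = -21 + 69471 = 69450)
(X + 32767)*(s(-141) + q) = (-1624 + 32767)*(0 + 69450) = 31143*69450 = 2162881350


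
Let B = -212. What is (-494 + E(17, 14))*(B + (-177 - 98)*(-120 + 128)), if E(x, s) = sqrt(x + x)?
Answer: 1191528 - 2412*sqrt(34) ≈ 1.1775e+6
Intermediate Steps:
E(x, s) = sqrt(2)*sqrt(x) (E(x, s) = sqrt(2*x) = sqrt(2)*sqrt(x))
(-494 + E(17, 14))*(B + (-177 - 98)*(-120 + 128)) = (-494 + sqrt(2)*sqrt(17))*(-212 + (-177 - 98)*(-120 + 128)) = (-494 + sqrt(34))*(-212 - 275*8) = (-494 + sqrt(34))*(-212 - 2200) = (-494 + sqrt(34))*(-2412) = 1191528 - 2412*sqrt(34)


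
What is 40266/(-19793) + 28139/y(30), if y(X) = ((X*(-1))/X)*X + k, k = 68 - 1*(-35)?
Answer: 554015809/1444889 ≈ 383.43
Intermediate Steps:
k = 103 (k = 68 + 35 = 103)
y(X) = 103 - X (y(X) = ((X*(-1))/X)*X + 103 = ((-X)/X)*X + 103 = -X + 103 = 103 - X)
40266/(-19793) + 28139/y(30) = 40266/(-19793) + 28139/(103 - 1*30) = 40266*(-1/19793) + 28139/(103 - 30) = -40266/19793 + 28139/73 = 554015809/1444889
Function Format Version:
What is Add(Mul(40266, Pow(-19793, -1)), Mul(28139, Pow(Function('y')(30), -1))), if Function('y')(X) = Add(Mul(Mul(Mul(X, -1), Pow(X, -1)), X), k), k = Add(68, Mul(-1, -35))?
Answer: Rational(554015809, 1444889) ≈ 383.43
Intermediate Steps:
k = 103 (k = Add(68, 35) = 103)
Function('y')(X) = Add(103, Mul(-1, X)) (Function('y')(X) = Add(Mul(Mul(Mul(X, -1), Pow(X, -1)), X), 103) = Add(Mul(Mul(Mul(-1, X), Pow(X, -1)), X), 103) = Add(Mul(-1, X), 103) = Add(103, Mul(-1, X)))
Add(Mul(40266, Pow(-19793, -1)), Mul(28139, Pow(Function('y')(30), -1))) = Add(Mul(40266, Pow(-19793, -1)), Mul(28139, Pow(Add(103, Mul(-1, 30)), -1))) = Add(Mul(40266, Rational(-1, 19793)), Mul(28139, Pow(Add(103, -30), -1))) = Add(Rational(-40266, 19793), Mul(28139, Pow(73, -1))) = Add(Rational(-40266, 19793), Mul(28139, Rational(1, 73))) = Add(Rational(-40266, 19793), Rational(28139, 73)) = Rational(554015809, 1444889)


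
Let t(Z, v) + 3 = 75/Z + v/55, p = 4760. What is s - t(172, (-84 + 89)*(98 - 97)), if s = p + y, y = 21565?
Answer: 49811579/1892 ≈ 26327.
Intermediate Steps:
t(Z, v) = -3 + 75/Z + v/55 (t(Z, v) = -3 + (75/Z + v/55) = -3 + 75/Z + v/55)
s = 26325 (s = 4760 + 21565 = 26325)
s - t(172, (-84 + 89)*(98 - 97)) = 26325 - (-3 + 75/172 + ((-84 + 89)*(98 - 97))/55) = 26325 - (-3 + 75*(1/172) + (5*1)/55) = 26325 - (-3 + 75/172 + (1/55)*5) = 26325 - (-3 + 75/172 + 1/11) = 26325 - 1*(-4679/1892) = 26325 + 4679/1892 = 49811579/1892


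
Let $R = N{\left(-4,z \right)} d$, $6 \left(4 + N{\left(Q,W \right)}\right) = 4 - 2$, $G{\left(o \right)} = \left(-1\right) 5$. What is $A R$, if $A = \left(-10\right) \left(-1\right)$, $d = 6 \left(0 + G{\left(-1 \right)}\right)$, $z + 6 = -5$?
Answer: $1100$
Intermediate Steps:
$z = -11$ ($z = -6 - 5 = -11$)
$G{\left(o \right)} = -5$
$N{\left(Q,W \right)} = - \frac{11}{3}$ ($N{\left(Q,W \right)} = -4 + \frac{4 - 2}{6} = -4 + \frac{1}{6} \cdot 2 = -4 + \frac{1}{3} = - \frac{11}{3}$)
$d = -30$ ($d = 6 \left(0 - 5\right) = 6 \left(-5\right) = -30$)
$A = 10$
$R = 110$ ($R = \left(- \frac{11}{3}\right) \left(-30\right) = 110$)
$A R = 10 \cdot 110 = 1100$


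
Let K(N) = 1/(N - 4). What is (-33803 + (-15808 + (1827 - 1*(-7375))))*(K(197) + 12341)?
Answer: -96246721926/193 ≈ -4.9869e+8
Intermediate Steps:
K(N) = 1/(-4 + N)
(-33803 + (-15808 + (1827 - 1*(-7375))))*(K(197) + 12341) = (-33803 + (-15808 + (1827 - 1*(-7375))))*(1/(-4 + 197) + 12341) = (-33803 + (-15808 + (1827 + 7375)))*(1/193 + 12341) = (-33803 + (-15808 + 9202))*(1/193 + 12341) = (-33803 - 6606)*(2381814/193) = -40409*2381814/193 = -96246721926/193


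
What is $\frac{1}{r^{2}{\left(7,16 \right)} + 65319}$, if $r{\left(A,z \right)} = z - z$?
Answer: $\frac{1}{65319} \approx 1.5309 \cdot 10^{-5}$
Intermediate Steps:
$r{\left(A,z \right)} = 0$
$\frac{1}{r^{2}{\left(7,16 \right)} + 65319} = \frac{1}{0^{2} + 65319} = \frac{1}{0 + 65319} = \frac{1}{65319}$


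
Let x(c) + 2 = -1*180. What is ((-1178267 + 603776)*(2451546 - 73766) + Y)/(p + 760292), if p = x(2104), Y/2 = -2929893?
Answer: -17513064997/9745 ≈ -1.7971e+6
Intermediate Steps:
Y = -5859786 (Y = 2*(-2929893) = -5859786)
x(c) = -182 (x(c) = -2 - 1*180 = -2 - 180 = -182)
p = -182
((-1178267 + 603776)*(2451546 - 73766) + Y)/(p + 760292) = ((-1178267 + 603776)*(2451546 - 73766) - 5859786)/(-182 + 760292) = (-574491*2377780 - 5859786)/760110 = (-1366013209980 - 5859786)*(1/760110) = -1366019069766*1/760110 = -17513064997/9745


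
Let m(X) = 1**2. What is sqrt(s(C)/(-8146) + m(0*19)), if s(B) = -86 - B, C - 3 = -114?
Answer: sqrt(66153666)/8146 ≈ 0.99846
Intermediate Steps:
C = -111 (C = 3 - 114 = -111)
m(X) = 1
sqrt(s(C)/(-8146) + m(0*19)) = sqrt((-86 - 1*(-111))/(-8146) + 1) = sqrt((-86 + 111)*(-1/8146) + 1) = sqrt(25*(-1/8146) + 1) = sqrt(-25/8146 + 1) = sqrt(8121/8146) = sqrt(66153666)/8146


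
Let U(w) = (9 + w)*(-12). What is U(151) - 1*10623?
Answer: -12543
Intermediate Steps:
U(w) = -108 - 12*w
U(151) - 1*10623 = (-108 - 12*151) - 1*10623 = (-108 - 1812) - 10623 = -1920 - 10623 = -12543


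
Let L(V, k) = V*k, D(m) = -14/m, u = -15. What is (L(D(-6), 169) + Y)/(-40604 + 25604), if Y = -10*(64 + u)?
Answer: 287/45000 ≈ 0.0063778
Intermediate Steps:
Y = -490 (Y = -10*(64 - 15) = -10*49 = -490)
(L(D(-6), 169) + Y)/(-40604 + 25604) = (-14/(-6)*169 - 490)/(-40604 + 25604) = (-14*(-1/6)*169 - 490)/(-15000) = ((7/3)*169 - 490)*(-1/15000) = (1183/3 - 490)*(-1/15000) = -287/3*(-1/15000) = 287/45000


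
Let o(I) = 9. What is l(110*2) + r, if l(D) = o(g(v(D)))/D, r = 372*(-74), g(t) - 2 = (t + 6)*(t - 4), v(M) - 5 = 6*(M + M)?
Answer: -6056151/220 ≈ -27528.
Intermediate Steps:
v(M) = 5 + 12*M (v(M) = 5 + 6*(M + M) = 5 + 6*(2*M) = 5 + 12*M)
g(t) = 2 + (-4 + t)*(6 + t) (g(t) = 2 + (t + 6)*(t - 4) = 2 + (6 + t)*(-4 + t) = 2 + (-4 + t)*(6 + t))
r = -27528
l(D) = 9/D
l(110*2) + r = 9/((110*2)) - 27528 = 9/220 - 27528 = -6056151/220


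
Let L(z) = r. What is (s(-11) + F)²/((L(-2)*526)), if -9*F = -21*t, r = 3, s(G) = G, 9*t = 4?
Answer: 72361/1150362 ≈ 0.062903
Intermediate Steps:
t = 4/9 (t = (⅑)*4 = 4/9 ≈ 0.44444)
F = 28/27 (F = -(-7)*4/(3*9) = -⅑*(-28/3) = 28/27 ≈ 1.0370)
L(z) = 3
(s(-11) + F)²/((L(-2)*526)) = (-11 + 28/27)²/((3*526)) = (-269/27)²/1578 = (72361/729)*(1/1578) = 72361/1150362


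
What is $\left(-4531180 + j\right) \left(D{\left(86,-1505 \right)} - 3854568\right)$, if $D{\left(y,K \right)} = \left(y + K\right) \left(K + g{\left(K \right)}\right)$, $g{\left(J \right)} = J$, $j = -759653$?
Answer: $-2204277426126$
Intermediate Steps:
$D{\left(y,K \right)} = 2 K \left(K + y\right)$ ($D{\left(y,K \right)} = \left(y + K\right) \left(K + K\right) = \left(K + y\right) 2 K = 2 K \left(K + y\right)$)
$\left(-4531180 + j\right) \left(D{\left(86,-1505 \right)} - 3854568\right) = \left(-4531180 - 759653\right) \left(2 \left(-1505\right) \left(-1505 + 86\right) - 3854568\right) = - 5290833 \left(2 \left(-1505\right) \left(-1419\right) - 3854568\right) = - 5290833 \left(4271190 - 3854568\right) = \left(-5290833\right) 416622 = -2204277426126$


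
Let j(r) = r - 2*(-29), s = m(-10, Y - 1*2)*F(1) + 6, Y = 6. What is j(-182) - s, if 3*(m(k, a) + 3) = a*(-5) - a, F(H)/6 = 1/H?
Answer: -64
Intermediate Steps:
F(H) = 6/H
m(k, a) = -3 - 2*a (m(k, a) = -3 + (a*(-5) - a)/3 = -3 + (-5*a - a)/3 = -3 + (-6*a)/3 = -3 - 2*a)
s = -60 (s = (-3 - 2*(6 - 1*2))*(6/1) + 6 = (-3 - 2*(6 - 2))*(6*1) + 6 = (-3 - 2*4)*6 + 6 = (-3 - 8)*6 + 6 = -11*6 + 6 = -66 + 6 = -60)
j(r) = 58 + r (j(r) = r + 58 = 58 + r)
j(-182) - s = (58 - 182) - 1*(-60) = -124 + 60 = -64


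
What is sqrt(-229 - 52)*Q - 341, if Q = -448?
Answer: -341 - 448*I*sqrt(281) ≈ -341.0 - 7509.9*I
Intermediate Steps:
sqrt(-229 - 52)*Q - 341 = sqrt(-229 - 52)*(-448) - 341 = sqrt(-281)*(-448) - 341 = (I*sqrt(281))*(-448) - 341 = -448*I*sqrt(281) - 341 = -341 - 448*I*sqrt(281)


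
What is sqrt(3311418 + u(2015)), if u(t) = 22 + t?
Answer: sqrt(3313455) ≈ 1820.3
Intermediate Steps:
sqrt(3311418 + u(2015)) = sqrt(3311418 + (22 + 2015)) = sqrt(3311418 + 2037) = sqrt(3313455)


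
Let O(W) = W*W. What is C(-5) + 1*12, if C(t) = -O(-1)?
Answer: 11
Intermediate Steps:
O(W) = W²
C(t) = -1 (C(t) = -1*(-1)² = -1*1 = -1)
C(-5) + 1*12 = -1 + 1*12 = -1 + 12 = 11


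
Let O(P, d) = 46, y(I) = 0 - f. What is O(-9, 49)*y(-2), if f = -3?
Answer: 138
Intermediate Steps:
y(I) = 3 (y(I) = 0 - 1*(-3) = 0 + 3 = 3)
O(-9, 49)*y(-2) = 46*3 = 138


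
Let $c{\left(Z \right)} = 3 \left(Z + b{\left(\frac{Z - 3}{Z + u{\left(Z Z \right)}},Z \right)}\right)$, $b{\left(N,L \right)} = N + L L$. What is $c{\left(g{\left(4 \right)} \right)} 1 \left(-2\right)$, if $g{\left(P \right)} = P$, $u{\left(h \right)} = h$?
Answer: $- \frac{1203}{10} \approx -120.3$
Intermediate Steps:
$b{\left(N,L \right)} = N + L^{2}$
$c{\left(Z \right)} = 3 Z + 3 Z^{2} + \frac{3 \left(-3 + Z\right)}{Z + Z^{2}}$ ($c{\left(Z \right)} = 3 \left(Z + \left(\frac{Z - 3}{Z + Z Z} + Z^{2}\right)\right) = 3 \left(Z + \left(\frac{-3 + Z}{Z + Z^{2}} + Z^{2}\right)\right) = 3 \left(Z + \left(Z^{2} + \frac{-3 + Z}{Z + Z^{2}}\right)\right) = 3 \left(Z + Z^{2} + \frac{-3 + Z}{Z + Z^{2}}\right) = 3 Z + 3 Z^{2} + \frac{3 \left(-3 + Z\right)}{Z + Z^{2}}$)
$c{\left(g{\left(4 \right)} \right)} 1 \left(-2\right) = \frac{3 \left(-3 + 4 + 4^{2} + 4^{4} + 2 \cdot 4^{3}\right)}{4 \left(1 + 4\right)} 1 \left(-2\right) = 3 \cdot \frac{1}{4} \cdot \frac{1}{5} \left(-3 + 4 + 16 + 256 + 2 \cdot 64\right) 1 \left(-2\right) = 3 \cdot \frac{1}{4} \cdot \frac{1}{5} \left(-3 + 4 + 16 + 256 + 128\right) 1 \left(-2\right) = 3 \cdot \frac{1}{4} \cdot \frac{1}{5} \cdot 401 \cdot 1 \left(-2\right) = \frac{1203}{20} \cdot 1 \left(-2\right) = \frac{1203}{20} \left(-2\right) = - \frac{1203}{10}$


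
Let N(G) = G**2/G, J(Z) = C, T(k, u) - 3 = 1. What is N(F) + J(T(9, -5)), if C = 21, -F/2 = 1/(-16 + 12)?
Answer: 43/2 ≈ 21.500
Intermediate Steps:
T(k, u) = 4 (T(k, u) = 3 + 1 = 4)
F = 1/2 (F = -2/(-16 + 12) = -2/(-4) = -2*(-1/4) = 1/2 ≈ 0.50000)
J(Z) = 21
N(G) = G
N(F) + J(T(9, -5)) = 1/2 + 21 = 43/2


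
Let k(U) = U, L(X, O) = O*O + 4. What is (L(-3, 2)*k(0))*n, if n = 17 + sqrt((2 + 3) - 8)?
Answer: 0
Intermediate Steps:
L(X, O) = 4 + O**2 (L(X, O) = O**2 + 4 = 4 + O**2)
n = 17 + I*sqrt(3) (n = 17 + sqrt(5 - 8) = 17 + sqrt(-3) = 17 + I*sqrt(3) ≈ 17.0 + 1.732*I)
(L(-3, 2)*k(0))*n = ((4 + 2**2)*0)*(17 + I*sqrt(3)) = ((4 + 4)*0)*(17 + I*sqrt(3)) = (8*0)*(17 + I*sqrt(3)) = 0*(17 + I*sqrt(3)) = 0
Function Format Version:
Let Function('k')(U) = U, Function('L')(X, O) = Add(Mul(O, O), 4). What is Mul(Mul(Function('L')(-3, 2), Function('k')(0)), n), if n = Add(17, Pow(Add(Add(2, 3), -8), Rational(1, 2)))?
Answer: 0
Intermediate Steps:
Function('L')(X, O) = Add(4, Pow(O, 2)) (Function('L')(X, O) = Add(Pow(O, 2), 4) = Add(4, Pow(O, 2)))
n = Add(17, Mul(I, Pow(3, Rational(1, 2)))) (n = Add(17, Pow(Add(5, -8), Rational(1, 2))) = Add(17, Pow(-3, Rational(1, 2))) = Add(17, Mul(I, Pow(3, Rational(1, 2)))) ≈ Add(17.000, Mul(1.7320, I)))
Mul(Mul(Function('L')(-3, 2), Function('k')(0)), n) = Mul(Mul(Add(4, Pow(2, 2)), 0), Add(17, Mul(I, Pow(3, Rational(1, 2))))) = Mul(Mul(Add(4, 4), 0), Add(17, Mul(I, Pow(3, Rational(1, 2))))) = Mul(Mul(8, 0), Add(17, Mul(I, Pow(3, Rational(1, 2))))) = Mul(0, Add(17, Mul(I, Pow(3, Rational(1, 2))))) = 0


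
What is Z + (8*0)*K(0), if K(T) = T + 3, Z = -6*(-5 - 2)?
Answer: 42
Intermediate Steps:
Z = 42 (Z = -6*(-7) = 42)
K(T) = 3 + T
Z + (8*0)*K(0) = 42 + (8*0)*(3 + 0) = 42 + 0*3 = 42 + 0 = 42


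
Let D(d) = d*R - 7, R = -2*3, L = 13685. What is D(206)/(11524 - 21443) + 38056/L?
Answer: 56355417/19391645 ≈ 2.9062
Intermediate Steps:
R = -6
D(d) = -7 - 6*d (D(d) = d*(-6) - 7 = -6*d - 7 = -7 - 6*d)
D(206)/(11524 - 21443) + 38056/L = (-7 - 6*206)/(11524 - 21443) + 38056/13685 = (-7 - 1236)/(-9919) + 38056*(1/13685) = -1243*(-1/9919) + 38056/13685 = 1243/9919 + 38056/13685 = 56355417/19391645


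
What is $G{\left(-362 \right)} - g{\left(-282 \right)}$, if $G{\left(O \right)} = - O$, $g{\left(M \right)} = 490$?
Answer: $-128$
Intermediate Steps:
$G{\left(-362 \right)} - g{\left(-282 \right)} = \left(-1\right) \left(-362\right) - 490 = 362 - 490 = -128$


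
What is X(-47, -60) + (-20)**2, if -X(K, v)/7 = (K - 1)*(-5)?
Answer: -1280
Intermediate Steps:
X(K, v) = -35 + 35*K (X(K, v) = -7*(K - 1)*(-5) = -7*(-1 + K)*(-5) = -7*(5 - 5*K) = -35 + 35*K)
X(-47, -60) + (-20)**2 = (-35 + 35*(-47)) + (-20)**2 = (-35 - 1645) + 400 = -1680 + 400 = -1280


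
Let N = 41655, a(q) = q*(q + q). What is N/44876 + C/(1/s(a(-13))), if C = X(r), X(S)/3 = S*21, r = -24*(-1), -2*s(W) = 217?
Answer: -7361955897/44876 ≈ -1.6405e+5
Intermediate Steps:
a(q) = 2*q**2 (a(q) = q*(2*q) = 2*q**2)
s(W) = -217/2 (s(W) = -1/2*217 = -217/2)
r = 24
X(S) = 63*S (X(S) = 3*(S*21) = 3*(21*S) = 63*S)
C = 1512 (C = 63*24 = 1512)
N/44876 + C/(1/s(a(-13))) = 41655/44876 + 1512/(1/(-217/2)) = 41655*(1/44876) + 1512/(-2/217) = 41655/44876 + 1512*(-217/2) = 41655/44876 - 164052 = -7361955897/44876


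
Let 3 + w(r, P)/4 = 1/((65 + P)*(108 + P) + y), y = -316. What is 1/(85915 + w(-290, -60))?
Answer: 19/1632156 ≈ 1.1641e-5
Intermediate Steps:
w(r, P) = -12 + 4/(-316 + (65 + P)*(108 + P)) (w(r, P) = -12 + 4/((65 + P)*(108 + P) - 316) = -12 + 4/(-316 + (65 + P)*(108 + P)))
1/(85915 + w(-290, -60)) = 1/(85915 + 4*(-20111 - 519*(-60) - 3*(-60)**2)/(6704 + (-60)**2 + 173*(-60))) = 1/(85915 + 4*(-20111 + 31140 - 3*3600)/(6704 + 3600 - 10380)) = 1/(85915 + 4*(-20111 + 31140 - 10800)/(-76)) = 1/(85915 + 4*(-1/76)*229) = 1/(85915 - 229/19) = 1/(1632156/19) = 19/1632156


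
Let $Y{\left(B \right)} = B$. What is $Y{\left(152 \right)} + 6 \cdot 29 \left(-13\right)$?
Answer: $-2110$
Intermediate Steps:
$Y{\left(152 \right)} + 6 \cdot 29 \left(-13\right) = 152 + 6 \cdot 29 \left(-13\right) = 152 + 174 \left(-13\right) = 152 - 2262 = -2110$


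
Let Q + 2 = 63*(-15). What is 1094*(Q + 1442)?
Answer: 541530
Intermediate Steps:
Q = -947 (Q = -2 + 63*(-15) = -2 - 945 = -947)
1094*(Q + 1442) = 1094*(-947 + 1442) = 1094*495 = 541530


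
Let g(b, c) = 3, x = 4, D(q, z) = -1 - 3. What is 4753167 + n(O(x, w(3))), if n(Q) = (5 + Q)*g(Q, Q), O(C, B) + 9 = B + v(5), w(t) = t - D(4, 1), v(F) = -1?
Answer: 4753173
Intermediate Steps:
D(q, z) = -4
w(t) = 4 + t (w(t) = t - 1*(-4) = t + 4 = 4 + t)
O(C, B) = -10 + B (O(C, B) = -9 + (B - 1) = -9 + (-1 + B) = -10 + B)
n(Q) = 15 + 3*Q (n(Q) = (5 + Q)*3 = 15 + 3*Q)
4753167 + n(O(x, w(3))) = 4753167 + (15 + 3*(-10 + (4 + 3))) = 4753167 + (15 + 3*(-10 + 7)) = 4753167 + (15 + 3*(-3)) = 4753167 + (15 - 9) = 4753167 + 6 = 4753173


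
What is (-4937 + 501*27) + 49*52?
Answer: 11138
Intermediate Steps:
(-4937 + 501*27) + 49*52 = (-4937 + 13527) + 2548 = 8590 + 2548 = 11138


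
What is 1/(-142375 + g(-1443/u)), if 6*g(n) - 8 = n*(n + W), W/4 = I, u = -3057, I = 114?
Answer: -2076722/295595947539 ≈ -7.0255e-6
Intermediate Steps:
W = 456 (W = 4*114 = 456)
g(n) = 4/3 + n*(456 + n)/6 (g(n) = 4/3 + (n*(n + 456))/6 = 4/3 + (n*(456 + n))/6 = 4/3 + n*(456 + n)/6)
1/(-142375 + g(-1443/u)) = 1/(-142375 + (4/3 + 76*(-1443/(-3057)) + (-1443/(-3057))²/6)) = 1/(-142375 + (4/3 + 76*(-1443*(-1/3057)) + (-1443*(-1/3057))²/6)) = 1/(-142375 + (4/3 + 76*(481/1019) + (481/1019)²/6)) = 1/(-142375 + (4/3 + 36556/1019 + (⅙)*(231361/1038361))) = 1/(-142375 + (4/3 + 36556/1019 + 231361/6230166)) = 1/(-142375 + 77347211/2076722) = 1/(-295595947539/2076722) = -2076722/295595947539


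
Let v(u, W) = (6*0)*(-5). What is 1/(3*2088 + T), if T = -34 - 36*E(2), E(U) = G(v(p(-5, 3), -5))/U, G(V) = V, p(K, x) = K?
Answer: 1/6230 ≈ 0.00016051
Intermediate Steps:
v(u, W) = 0 (v(u, W) = 0*(-5) = 0)
E(U) = 0 (E(U) = 0/U = 0)
T = -34 (T = -34 - 36*0 = -34 + 0 = -34)
1/(3*2088 + T) = 1/(3*2088 - 34) = 1/(6264 - 34) = 1/6230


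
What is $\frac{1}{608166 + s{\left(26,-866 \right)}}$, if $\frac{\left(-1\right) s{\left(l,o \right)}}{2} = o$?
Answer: $\frac{1}{609898} \approx 1.6396 \cdot 10^{-6}$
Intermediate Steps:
$s{\left(l,o \right)} = - 2 o$
$\frac{1}{608166 + s{\left(26,-866 \right)}} = \frac{1}{608166 - -1732} = \frac{1}{608166 + 1732} = \frac{1}{609898}$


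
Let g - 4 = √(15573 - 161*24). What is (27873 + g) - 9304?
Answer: 18573 + 3*√1301 ≈ 18681.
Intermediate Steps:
g = 4 + 3*√1301 (g = 4 + √(15573 - 161*24) = 4 + √(15573 - 3864) = 4 + √11709 = 4 + 3*√1301 ≈ 112.21)
(27873 + g) - 9304 = (27873 + (4 + 3*√1301)) - 9304 = (27877 + 3*√1301) - 9304 = 18573 + 3*√1301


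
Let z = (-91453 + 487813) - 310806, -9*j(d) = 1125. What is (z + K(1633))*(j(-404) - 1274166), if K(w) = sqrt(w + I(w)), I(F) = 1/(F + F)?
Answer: -109020692214 - 1274291*sqrt(17418815814)/3266 ≈ -1.0907e+11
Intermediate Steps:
I(F) = 1/(2*F)
K(w) = sqrt(w + 1/(2*w))
j(d) = -125 (j(d) = -1/9*1125 = -125)
z = 85554 (z = 396360 - 310806 = 85554)
(z + K(1633))*(j(-404) - 1274166) = (85554 + sqrt(2/1633 + 4*1633)/2)*(-125 - 1274166) = (85554 + sqrt(2*(1/1633) + 6532)/2)*(-1274291) = (85554 + sqrt(2/1633 + 6532)/2)*(-1274291) = (85554 + sqrt(10666758/1633)/2)*(-1274291) = (85554 + (sqrt(17418815814)/1633)/2)*(-1274291) = (85554 + sqrt(17418815814)/3266)*(-1274291) = -109020692214 - 1274291*sqrt(17418815814)/3266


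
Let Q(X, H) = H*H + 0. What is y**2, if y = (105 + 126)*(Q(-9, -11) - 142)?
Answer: 23532201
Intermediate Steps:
Q(X, H) = H**2 (Q(X, H) = H**2 + 0 = H**2)
y = -4851 (y = (105 + 126)*((-11)**2 - 142) = 231*(121 - 142) = 231*(-21) = -4851)
y**2 = (-4851)**2 = 23532201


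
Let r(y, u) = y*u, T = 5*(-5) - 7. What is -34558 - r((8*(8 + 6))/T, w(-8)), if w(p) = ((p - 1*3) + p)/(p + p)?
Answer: -1105723/32 ≈ -34554.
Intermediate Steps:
T = -32 (T = -25 - 7 = -32)
w(p) = (-3 + 2*p)/(2*p) (w(p) = ((p - 3) + p)/((2*p)) = ((-3 + p) + p)*(1/(2*p)) = (-3 + 2*p)*(1/(2*p)) = (-3 + 2*p)/(2*p))
r(y, u) = u*y
-34558 - r((8*(8 + 6))/T, w(-8)) = -34558 - (-3/2 - 8)/(-8)*(8*(8 + 6))/(-32) = -34558 - (-⅛*(-19/2))*(8*14)*(-1/32) = -34558 - 19*112*(-1/32)/16 = -34558 - 19*(-7)/(16*2) = -34558 - 1*(-133/32) = -34558 + 133/32 = -1105723/32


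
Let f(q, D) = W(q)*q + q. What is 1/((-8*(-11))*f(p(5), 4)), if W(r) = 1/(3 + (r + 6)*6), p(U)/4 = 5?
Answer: 159/281600 ≈ 0.00056463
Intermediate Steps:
p(U) = 20 (p(U) = 4*5 = 20)
W(r) = 1/(39 + 6*r) (W(r) = 1/(3 + (6 + r)*6) = 1/(3 + (36 + 6*r)) = 1/(39 + 6*r))
f(q, D) = q + q/(3*(13 + 2*q)) (f(q, D) = (1/(3*(13 + 2*q)))*q + q = q/(3*(13 + 2*q)) + q = q + q/(3*(13 + 2*q)))
1/((-8*(-11))*f(p(5), 4)) = 1/((-8*(-11))*((⅔)*20*(20 + 3*20)/(13 + 2*20))) = 1/(88*((⅔)*20*(20 + 60)/(13 + 40))) = 1/(88*((⅔)*20*80/53)) = 1/(88*((⅔)*20*(1/53)*80)) = 1/(88*(3200/159)) = 1/(281600/159) = 159/281600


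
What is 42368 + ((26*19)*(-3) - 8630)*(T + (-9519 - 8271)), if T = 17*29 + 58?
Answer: 174363136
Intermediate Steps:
T = 551 (T = 493 + 58 = 551)
42368 + ((26*19)*(-3) - 8630)*(T + (-9519 - 8271)) = 42368 + ((26*19)*(-3) - 8630)*(551 + (-9519 - 8271)) = 42368 + (494*(-3) - 8630)*(551 - 17790) = 42368 + (-1482 - 8630)*(-17239) = 42368 - 10112*(-17239) = 42368 + 174320768 = 174363136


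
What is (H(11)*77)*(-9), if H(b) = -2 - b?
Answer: 9009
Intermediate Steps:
(H(11)*77)*(-9) = ((-2 - 1*11)*77)*(-9) = ((-2 - 11)*77)*(-9) = -13*77*(-9) = -1001*(-9) = 9009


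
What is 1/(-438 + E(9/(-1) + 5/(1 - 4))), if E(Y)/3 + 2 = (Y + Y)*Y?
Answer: 3/716 ≈ 0.0041899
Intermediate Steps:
E(Y) = -6 + 6*Y² (E(Y) = -6 + 3*((Y + Y)*Y) = -6 + 3*((2*Y)*Y) = -6 + 3*(2*Y²) = -6 + 6*Y²)
1/(-438 + E(9/(-1) + 5/(1 - 4))) = 1/(-438 + (-6 + 6*(9/(-1) + 5/(1 - 4))²)) = 1/(-438 + (-6 + 6*(9*(-1) + 5/(-3))²)) = 1/(-438 + (-6 + 6*(-9 + 5*(-⅓))²)) = 1/(-438 + (-6 + 6*(-9 - 5/3)²)) = 1/(-438 + (-6 + 6*(-32/3)²)) = 1/(-438 + (-6 + 6*(1024/9))) = 1/(-438 + (-6 + 2048/3)) = 1/(-438 + 2030/3) = 1/(716/3) = 3/716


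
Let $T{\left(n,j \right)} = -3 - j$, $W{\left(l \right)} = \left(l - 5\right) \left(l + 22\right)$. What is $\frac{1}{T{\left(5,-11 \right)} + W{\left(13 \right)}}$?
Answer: $\frac{1}{288} \approx 0.0034722$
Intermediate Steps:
$W{\left(l \right)} = \left(-5 + l\right) \left(22 + l\right)$
$\frac{1}{T{\left(5,-11 \right)} + W{\left(13 \right)}} = \frac{1}{\left(-3 - -11\right) + \left(-110 + 13^{2} + 17 \cdot 13\right)} = \frac{1}{\left(-3 + 11\right) + \left(-110 + 169 + 221\right)} = \frac{1}{8 + 280} = \frac{1}{288}$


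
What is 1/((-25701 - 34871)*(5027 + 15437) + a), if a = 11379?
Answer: -1/1239534029 ≈ -8.0675e-10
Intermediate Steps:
1/((-25701 - 34871)*(5027 + 15437) + a) = 1/((-25701 - 34871)*(5027 + 15437) + 11379) = 1/(-60572*20464 + 11379) = 1/(-1239545408 + 11379) = 1/(-1239534029) = -1/1239534029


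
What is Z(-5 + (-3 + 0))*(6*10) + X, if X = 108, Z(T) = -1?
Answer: 48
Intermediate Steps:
Z(-5 + (-3 + 0))*(6*10) + X = -6*10 + 108 = -1*60 + 108 = -60 + 108 = 48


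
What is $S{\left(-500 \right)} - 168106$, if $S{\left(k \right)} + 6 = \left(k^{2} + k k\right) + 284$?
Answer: $332172$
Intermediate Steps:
$S{\left(k \right)} = 278 + 2 k^{2}$ ($S{\left(k \right)} = -6 + \left(\left(k^{2} + k k\right) + 284\right) = -6 + \left(\left(k^{2} + k^{2}\right) + 284\right) = -6 + \left(2 k^{2} + 284\right) = -6 + \left(284 + 2 k^{2}\right) = 278 + 2 k^{2}$)
$S{\left(-500 \right)} - 168106 = \left(278 + 2 \left(-500\right)^{2}\right) - 168106 = \left(278 + 2 \cdot 250000\right) - 168106 = \left(278 + 500000\right) - 168106 = 500278 - 168106 = 332172$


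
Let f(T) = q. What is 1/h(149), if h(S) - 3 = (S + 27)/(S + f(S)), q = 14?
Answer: 163/665 ≈ 0.24511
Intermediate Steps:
f(T) = 14
h(S) = 3 + (27 + S)/(14 + S) (h(S) = 3 + (S + 27)/(S + 14) = 3 + (27 + S)/(14 + S))
1/h(149) = 1/((69 + 4*149)/(14 + 149)) = 1/((69 + 596)/163) = 1/((1/163)*665) = 1/(665/163) = 163/665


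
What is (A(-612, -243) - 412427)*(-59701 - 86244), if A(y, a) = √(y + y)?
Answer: 60191658515 - 875670*I*√34 ≈ 6.0192e+10 - 5.106e+6*I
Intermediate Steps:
A(y, a) = √2*√y (A(y, a) = √(2*y) = √2*√y)
(A(-612, -243) - 412427)*(-59701 - 86244) = (√2*√(-612) - 412427)*(-59701 - 86244) = (√2*(6*I*√17) - 412427)*(-145945) = (6*I*√34 - 412427)*(-145945) = (-412427 + 6*I*√34)*(-145945) = 60191658515 - 875670*I*√34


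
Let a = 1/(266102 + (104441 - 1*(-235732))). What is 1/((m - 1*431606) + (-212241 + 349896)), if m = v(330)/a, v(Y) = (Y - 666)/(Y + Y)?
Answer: -11/6628601 ≈ -1.6595e-6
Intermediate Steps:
a = 1/606275 (a = 1/(266102 + (104441 + 235732)) = 1/(266102 + 340173) = 1/606275 ≈ 1.6494e-6)
v(Y) = (-666 + Y)/(2*Y) (v(Y) = (-666 + Y)/((2*Y)) = (-666 + Y)*(1/(2*Y)) = (-666 + Y)/(2*Y))
m = -3395140/11 (m = ((1/2)*(-666 + 330)/330)/(1/606275) = ((1/2)*(1/330)*(-336))*606275 = -28/55*606275 = -3395140/11 ≈ -3.0865e+5)
1/((m - 1*431606) + (-212241 + 349896)) = 1/((-3395140/11 - 1*431606) + (-212241 + 349896)) = 1/((-3395140/11 - 431606) + 137655) = 1/(-8142806/11 + 137655) = 1/(-6628601/11) = -11/6628601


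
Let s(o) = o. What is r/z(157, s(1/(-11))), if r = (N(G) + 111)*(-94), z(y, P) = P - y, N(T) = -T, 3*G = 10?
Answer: 166991/2592 ≈ 64.426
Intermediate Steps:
G = 10/3 (G = (1/3)*10 = 10/3 ≈ 3.3333)
r = -30362/3 (r = (-1*10/3 + 111)*(-94) = (-10/3 + 111)*(-94) = (323/3)*(-94) = -30362/3 ≈ -10121.)
r/z(157, s(1/(-11))) = -30362/(3*(1/(-11) - 1*157)) = -30362/(3*(-1/11 - 157)) = -30362/(3*(-1728/11)) = -30362/3*(-11/1728) = 166991/2592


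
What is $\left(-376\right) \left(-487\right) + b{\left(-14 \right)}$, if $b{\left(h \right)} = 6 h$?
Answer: $183028$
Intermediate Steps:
$\left(-376\right) \left(-487\right) + b{\left(-14 \right)} = \left(-376\right) \left(-487\right) + 6 \left(-14\right) = 183112 - 84 = 183028$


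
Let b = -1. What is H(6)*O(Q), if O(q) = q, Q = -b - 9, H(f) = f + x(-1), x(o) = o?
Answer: -40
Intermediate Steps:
H(f) = -1 + f (H(f) = f - 1 = -1 + f)
Q = -8 (Q = -1*(-1) - 9 = 1 - 9 = -8)
H(6)*O(Q) = (-1 + 6)*(-8) = 5*(-8) = -40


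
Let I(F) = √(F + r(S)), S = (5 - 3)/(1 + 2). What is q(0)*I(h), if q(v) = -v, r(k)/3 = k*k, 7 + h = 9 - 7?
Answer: 0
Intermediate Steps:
h = -5 (h = -7 + (9 - 7) = -7 + 2 = -5)
S = ⅔ (S = 2/3 = 2*(⅓) = ⅔ ≈ 0.66667)
r(k) = 3*k² (r(k) = 3*(k*k) = 3*k²)
I(F) = √(4/3 + F) (I(F) = √(F + 3*(⅔)²) = √(F + 3*(4/9)) = √(F + 4/3) = √(4/3 + F))
q(0)*I(h) = (-1*0)*(√(12 + 9*(-5))/3) = 0*(√(12 - 45)/3) = 0*(√(-33)/3) = 0*((I*√33)/3) = 0*(I*√33/3) = 0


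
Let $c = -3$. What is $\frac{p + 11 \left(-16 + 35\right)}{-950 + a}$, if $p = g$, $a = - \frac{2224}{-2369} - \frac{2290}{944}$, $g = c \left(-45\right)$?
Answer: $- \frac{384649792}{1063922377} \approx -0.36154$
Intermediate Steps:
$g = 135$ ($g = \left(-3\right) \left(-45\right) = 135$)
$a = - \frac{1662777}{1118168}$ ($a = \left(-2224\right) \left(- \frac{1}{2369}\right) - \frac{1145}{472} = \frac{2224}{2369} - \frac{1145}{472} = - \frac{1662777}{1118168} \approx -1.4871$)
$p = 135$
$\frac{p + 11 \left(-16 + 35\right)}{-950 + a} = \frac{135 + 11 \left(-16 + 35\right)}{-950 - \frac{1662777}{1118168}} = \frac{135 + 11 \cdot 19}{- \frac{1063922377}{1118168}} = \left(135 + 209\right) \left(- \frac{1118168}{1063922377}\right) = 344 \left(- \frac{1118168}{1063922377}\right) = - \frac{384649792}{1063922377}$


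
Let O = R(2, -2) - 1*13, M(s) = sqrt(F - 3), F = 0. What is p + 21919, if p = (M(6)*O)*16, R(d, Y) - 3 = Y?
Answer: 21919 - 192*I*sqrt(3) ≈ 21919.0 - 332.55*I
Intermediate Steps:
R(d, Y) = 3 + Y
M(s) = I*sqrt(3) (M(s) = sqrt(0 - 3) = sqrt(-3) = I*sqrt(3))
O = -12 (O = (3 - 2) - 1*13 = 1 - 13 = -12)
p = -192*I*sqrt(3) (p = ((I*sqrt(3))*(-12))*16 = -12*I*sqrt(3)*16 = -192*I*sqrt(3) ≈ -332.55*I)
p + 21919 = -192*I*sqrt(3) + 21919 = 21919 - 192*I*sqrt(3)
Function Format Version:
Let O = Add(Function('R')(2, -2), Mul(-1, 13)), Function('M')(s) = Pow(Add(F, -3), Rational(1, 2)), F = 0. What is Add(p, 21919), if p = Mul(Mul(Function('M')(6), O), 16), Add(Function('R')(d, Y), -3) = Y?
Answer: Add(21919, Mul(-192, I, Pow(3, Rational(1, 2)))) ≈ Add(21919., Mul(-332.55, I))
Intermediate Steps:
Function('R')(d, Y) = Add(3, Y)
Function('M')(s) = Mul(I, Pow(3, Rational(1, 2))) (Function('M')(s) = Pow(Add(0, -3), Rational(1, 2)) = Pow(-3, Rational(1, 2)) = Mul(I, Pow(3, Rational(1, 2))))
O = -12 (O = Add(Add(3, -2), Mul(-1, 13)) = Add(1, -13) = -12)
p = Mul(-192, I, Pow(3, Rational(1, 2))) (p = Mul(Mul(Mul(I, Pow(3, Rational(1, 2))), -12), 16) = Mul(Mul(-12, I, Pow(3, Rational(1, 2))), 16) = Mul(-192, I, Pow(3, Rational(1, 2))) ≈ Mul(-332.55, I))
Add(p, 21919) = Add(Mul(-192, I, Pow(3, Rational(1, 2))), 21919) = Add(21919, Mul(-192, I, Pow(3, Rational(1, 2))))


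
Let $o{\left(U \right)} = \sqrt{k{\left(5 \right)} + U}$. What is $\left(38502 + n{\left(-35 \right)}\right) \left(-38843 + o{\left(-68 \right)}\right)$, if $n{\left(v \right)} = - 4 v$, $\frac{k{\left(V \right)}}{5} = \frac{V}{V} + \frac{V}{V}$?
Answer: $-1500971206 + 38642 i \sqrt{58} \approx -1.501 \cdot 10^{9} + 2.9429 \cdot 10^{5} i$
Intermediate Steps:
$k{\left(V \right)} = 10$ ($k{\left(V \right)} = 5 \left(\frac{V}{V} + \frac{V}{V}\right) = 5 \left(1 + 1\right) = 5 \cdot 2 = 10$)
$o{\left(U \right)} = \sqrt{10 + U}$
$\left(38502 + n{\left(-35 \right)}\right) \left(-38843 + o{\left(-68 \right)}\right) = \left(38502 - -140\right) \left(-38843 + \sqrt{10 - 68}\right) = \left(38502 + 140\right) \left(-38843 + \sqrt{-58}\right) = 38642 \left(-38843 + i \sqrt{58}\right) = -1500971206 + 38642 i \sqrt{58}$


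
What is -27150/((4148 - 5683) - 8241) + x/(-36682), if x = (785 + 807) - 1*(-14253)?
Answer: 210253895/89650808 ≈ 2.3453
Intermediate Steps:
x = 15845 (x = 1592 + 14253 = 15845)
-27150/((4148 - 5683) - 8241) + x/(-36682) = -27150/((4148 - 5683) - 8241) + 15845/(-36682) = -27150/(-1535 - 8241) + 15845*(-1/36682) = -27150/(-9776) - 15845/36682 = -27150*(-1/9776) - 15845/36682 = 13575/4888 - 15845/36682 = 210253895/89650808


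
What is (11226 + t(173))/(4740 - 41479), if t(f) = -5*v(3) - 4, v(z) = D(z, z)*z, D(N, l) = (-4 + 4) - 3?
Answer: -11267/36739 ≈ -0.30668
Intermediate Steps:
D(N, l) = -3 (D(N, l) = 0 - 3 = -3)
v(z) = -3*z
t(f) = 41 (t(f) = -(-15)*3 - 4 = -5*(-9) - 4 = 45 - 4 = 41)
(11226 + t(173))/(4740 - 41479) = (11226 + 41)/(4740 - 41479) = 11267/(-36739) = 11267*(-1/36739) = -11267/36739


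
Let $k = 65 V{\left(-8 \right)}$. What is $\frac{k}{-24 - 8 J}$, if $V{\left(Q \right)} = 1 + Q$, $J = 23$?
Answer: $\frac{35}{16} \approx 2.1875$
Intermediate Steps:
$k = -455$ ($k = 65 \left(1 - 8\right) = 65 \left(-7\right) = -455$)
$\frac{k}{-24 - 8 J} = - \frac{455}{-24 - 184} = - \frac{455}{-208} = \left(-455\right) \left(- \frac{1}{208}\right) = \frac{35}{16}$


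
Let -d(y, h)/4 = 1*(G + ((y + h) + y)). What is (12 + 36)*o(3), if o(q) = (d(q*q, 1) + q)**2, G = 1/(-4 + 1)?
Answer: 739600/3 ≈ 2.4653e+5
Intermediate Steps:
G = -1/3 (G = 1/(-3) = -1/3 ≈ -0.33333)
d(y, h) = 4/3 - 8*y - 4*h (d(y, h) = -4*(-1/3 + ((y + h) + y)) = -4*(-1/3 + ((h + y) + y)) = -4*(-1/3 + (h + 2*y)) = -4*(-1/3 + h + 2*y) = 4/3 - 8*y - 4*h)
o(q) = (-8/3 + q - 8*q**2)**2 (o(q) = ((4/3 - 8*q*q - 4*1) + q)**2 = ((4/3 - 8*q**2 - 4) + q)**2 = ((-8/3 - 8*q**2) + q)**2 = (-8/3 + q - 8*q**2)**2)
(12 + 36)*o(3) = (12 + 36)*((8 - 3*3 + 24*3**2)**2/9) = 48*((8 - 9 + 24*9)**2/9) = 48*((8 - 9 + 216)**2/9) = 48*((1/9)*215**2) = 48*((1/9)*46225) = 48*(46225/9) = 739600/3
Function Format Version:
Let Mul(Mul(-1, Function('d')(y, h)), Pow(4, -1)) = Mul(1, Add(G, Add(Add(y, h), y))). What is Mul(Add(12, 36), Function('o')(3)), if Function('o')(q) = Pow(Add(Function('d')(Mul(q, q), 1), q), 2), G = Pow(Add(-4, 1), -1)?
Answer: Rational(739600, 3) ≈ 2.4653e+5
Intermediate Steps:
G = Rational(-1, 3) (G = Pow(-3, -1) = Rational(-1, 3) ≈ -0.33333)
Function('d')(y, h) = Add(Rational(4, 3), Mul(-8, y), Mul(-4, h)) (Function('d')(y, h) = Mul(-4, Mul(1, Add(Rational(-1, 3), Add(Add(y, h), y)))) = Mul(-4, Mul(1, Add(Rational(-1, 3), Add(Add(h, y), y)))) = Mul(-4, Mul(1, Add(Rational(-1, 3), Add(h, Mul(2, y))))) = Mul(-4, Mul(1, Add(Rational(-1, 3), h, Mul(2, y)))) = Mul(-4, Add(Rational(-1, 3), h, Mul(2, y))) = Add(Rational(4, 3), Mul(-8, y), Mul(-4, h)))
Function('o')(q) = Pow(Add(Rational(-8, 3), q, Mul(-8, Pow(q, 2))), 2) (Function('o')(q) = Pow(Add(Add(Rational(4, 3), Mul(-8, Mul(q, q)), Mul(-4, 1)), q), 2) = Pow(Add(Add(Rational(4, 3), Mul(-8, Pow(q, 2)), -4), q), 2) = Pow(Add(Add(Rational(-8, 3), Mul(-8, Pow(q, 2))), q), 2) = Pow(Add(Rational(-8, 3), q, Mul(-8, Pow(q, 2))), 2))
Mul(Add(12, 36), Function('o')(3)) = Mul(Add(12, 36), Mul(Rational(1, 9), Pow(Add(8, Mul(-3, 3), Mul(24, Pow(3, 2))), 2))) = Mul(48, Mul(Rational(1, 9), Pow(Add(8, -9, Mul(24, 9)), 2))) = Mul(48, Mul(Rational(1, 9), Pow(Add(8, -9, 216), 2))) = Mul(48, Mul(Rational(1, 9), Pow(215, 2))) = Mul(48, Mul(Rational(1, 9), 46225)) = Mul(48, Rational(46225, 9)) = Rational(739600, 3)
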